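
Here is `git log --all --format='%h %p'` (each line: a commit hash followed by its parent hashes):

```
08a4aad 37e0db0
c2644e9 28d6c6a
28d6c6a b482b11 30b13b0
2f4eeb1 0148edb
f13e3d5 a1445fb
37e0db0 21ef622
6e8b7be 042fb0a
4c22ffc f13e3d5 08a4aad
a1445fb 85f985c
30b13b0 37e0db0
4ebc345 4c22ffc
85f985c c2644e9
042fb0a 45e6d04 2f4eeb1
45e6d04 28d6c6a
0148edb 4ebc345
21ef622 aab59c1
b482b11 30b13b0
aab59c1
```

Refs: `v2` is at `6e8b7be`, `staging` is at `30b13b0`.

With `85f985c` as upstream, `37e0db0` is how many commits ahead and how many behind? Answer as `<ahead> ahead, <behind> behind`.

0 ahead, 5 behind

Reachable from 37e0db0: {21ef622, 37e0db0, aab59c1}.
Reachable from 85f985c: {21ef622, 28d6c6a, 30b13b0, 37e0db0, 85f985c, aab59c1, b482b11, c2644e9}.
Only in 37e0db0's history (ahead): {} — 0.
Only in 85f985c's history (behind): {28d6c6a, 30b13b0, 85f985c, b482b11, c2644e9} — 5.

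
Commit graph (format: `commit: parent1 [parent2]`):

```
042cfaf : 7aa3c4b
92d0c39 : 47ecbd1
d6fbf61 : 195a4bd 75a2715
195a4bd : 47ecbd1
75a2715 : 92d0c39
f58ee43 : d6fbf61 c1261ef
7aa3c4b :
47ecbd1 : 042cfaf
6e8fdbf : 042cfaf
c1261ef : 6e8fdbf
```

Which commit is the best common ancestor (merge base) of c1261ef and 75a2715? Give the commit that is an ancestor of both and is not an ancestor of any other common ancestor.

042cfaf

Ancestors of c1261ef: {042cfaf, 6e8fdbf, 7aa3c4b, c1261ef}.
Ancestors of 75a2715: {042cfaf, 47ecbd1, 75a2715, 7aa3c4b, 92d0c39}.
Common ancestors: {042cfaf, 7aa3c4b}.
Among these, 042cfaf is not an ancestor of any other common ancestor — it is the merge base.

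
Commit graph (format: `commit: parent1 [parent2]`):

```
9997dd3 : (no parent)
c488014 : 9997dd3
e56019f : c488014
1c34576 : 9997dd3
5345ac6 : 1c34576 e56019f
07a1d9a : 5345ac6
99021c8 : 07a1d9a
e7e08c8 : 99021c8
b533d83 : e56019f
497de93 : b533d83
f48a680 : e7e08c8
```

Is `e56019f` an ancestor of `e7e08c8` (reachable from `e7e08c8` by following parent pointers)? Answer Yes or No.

Ancestors of e7e08c8 (commits reachable by following parents): {07a1d9a, 1c34576, 5345ac6, 99021c8, 9997dd3, c488014, e56019f, e7e08c8}.
e56019f is in that set, so it is an ancestor of e7e08c8.

Yes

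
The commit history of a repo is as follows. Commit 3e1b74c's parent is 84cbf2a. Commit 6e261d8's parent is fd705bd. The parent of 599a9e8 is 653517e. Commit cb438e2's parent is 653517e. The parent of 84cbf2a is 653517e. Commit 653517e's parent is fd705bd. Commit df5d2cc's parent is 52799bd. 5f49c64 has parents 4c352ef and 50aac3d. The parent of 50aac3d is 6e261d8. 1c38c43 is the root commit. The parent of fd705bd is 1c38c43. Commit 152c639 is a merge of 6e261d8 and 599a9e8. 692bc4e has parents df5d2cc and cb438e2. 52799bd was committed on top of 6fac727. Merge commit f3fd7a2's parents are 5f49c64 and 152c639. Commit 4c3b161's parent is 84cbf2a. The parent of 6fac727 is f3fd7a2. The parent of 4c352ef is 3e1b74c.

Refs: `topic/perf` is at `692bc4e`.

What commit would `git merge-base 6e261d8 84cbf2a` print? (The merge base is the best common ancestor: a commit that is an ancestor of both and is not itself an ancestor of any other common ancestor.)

Ancestors of 6e261d8: {1c38c43, 6e261d8, fd705bd}.
Ancestors of 84cbf2a: {1c38c43, 653517e, 84cbf2a, fd705bd}.
Common ancestors: {1c38c43, fd705bd}.
Among these, fd705bd is not an ancestor of any other common ancestor — it is the merge base.

fd705bd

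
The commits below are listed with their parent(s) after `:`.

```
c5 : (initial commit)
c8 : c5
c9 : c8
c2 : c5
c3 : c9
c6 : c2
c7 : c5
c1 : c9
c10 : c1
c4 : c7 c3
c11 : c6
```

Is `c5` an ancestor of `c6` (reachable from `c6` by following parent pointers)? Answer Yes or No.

Yes

Ancestors of c6 (commits reachable by following parents): {c2, c5, c6}.
c5 is in that set, so it is an ancestor of c6.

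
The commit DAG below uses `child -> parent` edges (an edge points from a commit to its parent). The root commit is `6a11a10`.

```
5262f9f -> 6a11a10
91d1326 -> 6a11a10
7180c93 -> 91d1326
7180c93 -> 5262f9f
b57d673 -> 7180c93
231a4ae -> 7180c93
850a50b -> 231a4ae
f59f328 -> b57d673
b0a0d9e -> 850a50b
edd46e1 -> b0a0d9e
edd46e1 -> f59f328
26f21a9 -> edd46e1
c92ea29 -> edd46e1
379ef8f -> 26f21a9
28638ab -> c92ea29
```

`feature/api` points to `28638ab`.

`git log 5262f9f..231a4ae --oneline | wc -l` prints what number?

3

Reachable from 231a4ae: {231a4ae, 5262f9f, 6a11a10, 7180c93, 91d1326}.
Reachable from 5262f9f: {5262f9f, 6a11a10}.
In 231a4ae's history but not 5262f9f's: {231a4ae, 7180c93, 91d1326} — 3 commits.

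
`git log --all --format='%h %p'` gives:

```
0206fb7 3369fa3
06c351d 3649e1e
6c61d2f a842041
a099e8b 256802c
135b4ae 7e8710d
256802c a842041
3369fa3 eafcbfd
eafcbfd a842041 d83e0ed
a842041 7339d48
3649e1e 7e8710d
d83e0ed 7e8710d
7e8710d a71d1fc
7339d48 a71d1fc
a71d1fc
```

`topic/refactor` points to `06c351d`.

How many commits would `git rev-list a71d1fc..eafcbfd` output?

5

Reachable from eafcbfd: {7339d48, 7e8710d, a71d1fc, a842041, d83e0ed, eafcbfd}.
Reachable from a71d1fc: {a71d1fc}.
In eafcbfd's history but not a71d1fc's: {7339d48, 7e8710d, a842041, d83e0ed, eafcbfd} — 5 commits.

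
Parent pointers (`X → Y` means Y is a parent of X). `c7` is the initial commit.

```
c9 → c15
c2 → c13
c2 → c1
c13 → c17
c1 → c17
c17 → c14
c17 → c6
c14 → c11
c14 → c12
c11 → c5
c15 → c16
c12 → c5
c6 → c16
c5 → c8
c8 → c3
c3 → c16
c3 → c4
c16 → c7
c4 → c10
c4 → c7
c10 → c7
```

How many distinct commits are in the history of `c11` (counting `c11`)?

8

Walking parent pointers from c11: reachable set = {c10, c11, c16, c3, c4, c5, c7, c8}.
That is 8 commits.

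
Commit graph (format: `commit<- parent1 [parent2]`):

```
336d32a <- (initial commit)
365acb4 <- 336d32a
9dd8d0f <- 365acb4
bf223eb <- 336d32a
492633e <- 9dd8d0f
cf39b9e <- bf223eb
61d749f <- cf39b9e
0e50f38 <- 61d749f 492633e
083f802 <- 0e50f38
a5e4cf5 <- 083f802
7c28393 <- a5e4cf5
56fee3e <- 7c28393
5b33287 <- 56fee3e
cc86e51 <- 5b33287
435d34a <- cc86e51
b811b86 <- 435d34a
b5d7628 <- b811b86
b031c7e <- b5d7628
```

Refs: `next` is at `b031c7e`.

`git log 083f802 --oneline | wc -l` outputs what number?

Walking parent pointers from 083f802: reachable set = {083f802, 0e50f38, 336d32a, 365acb4, 492633e, 61d749f, 9dd8d0f, bf223eb, cf39b9e}.
That is 9 commits.

9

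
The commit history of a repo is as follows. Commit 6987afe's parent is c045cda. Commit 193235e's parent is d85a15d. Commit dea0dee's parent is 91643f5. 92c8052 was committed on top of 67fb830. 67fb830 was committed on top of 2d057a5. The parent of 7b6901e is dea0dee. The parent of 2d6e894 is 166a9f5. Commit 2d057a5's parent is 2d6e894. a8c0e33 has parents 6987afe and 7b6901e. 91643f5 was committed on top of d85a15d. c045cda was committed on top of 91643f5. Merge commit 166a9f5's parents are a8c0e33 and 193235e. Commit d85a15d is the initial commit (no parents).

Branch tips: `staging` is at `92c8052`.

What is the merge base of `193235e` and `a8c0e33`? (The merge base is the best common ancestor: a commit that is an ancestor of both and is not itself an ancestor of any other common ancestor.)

d85a15d

Ancestors of 193235e: {193235e, d85a15d}.
Ancestors of a8c0e33: {6987afe, 7b6901e, 91643f5, a8c0e33, c045cda, d85a15d, dea0dee}.
Common ancestors: {d85a15d}.
The only common ancestor is d85a15d, so it is the merge base.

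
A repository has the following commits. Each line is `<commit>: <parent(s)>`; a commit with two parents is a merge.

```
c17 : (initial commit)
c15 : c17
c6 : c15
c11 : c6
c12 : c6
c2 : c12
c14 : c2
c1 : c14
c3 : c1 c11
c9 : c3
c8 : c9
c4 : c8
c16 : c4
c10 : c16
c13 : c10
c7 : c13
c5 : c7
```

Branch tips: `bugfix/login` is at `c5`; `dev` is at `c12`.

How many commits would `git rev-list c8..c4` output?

Reachable from c4: {c1, c11, c12, c14, c15, c17, c2, c3, c4, c6, c8, c9}.
Reachable from c8: {c1, c11, c12, c14, c15, c17, c2, c3, c6, c8, c9}.
In c4's history but not c8's: {c4} — 1 commit.

1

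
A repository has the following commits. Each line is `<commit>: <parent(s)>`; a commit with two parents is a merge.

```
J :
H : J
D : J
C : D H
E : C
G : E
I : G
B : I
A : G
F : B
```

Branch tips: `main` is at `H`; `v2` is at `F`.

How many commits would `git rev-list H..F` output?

7

Reachable from F: {B, C, D, E, F, G, H, I, J}.
Reachable from H: {H, J}.
In F's history but not H's: {B, C, D, E, F, G, I} — 7 commits.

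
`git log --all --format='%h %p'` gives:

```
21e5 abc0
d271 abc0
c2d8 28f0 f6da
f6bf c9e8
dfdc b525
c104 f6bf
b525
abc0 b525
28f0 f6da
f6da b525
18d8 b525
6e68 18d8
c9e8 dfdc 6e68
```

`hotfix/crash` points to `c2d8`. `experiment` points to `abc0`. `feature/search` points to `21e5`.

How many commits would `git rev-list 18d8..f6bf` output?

4

Reachable from f6bf: {18d8, 6e68, b525, c9e8, dfdc, f6bf}.
Reachable from 18d8: {18d8, b525}.
In f6bf's history but not 18d8's: {6e68, c9e8, dfdc, f6bf} — 4 commits.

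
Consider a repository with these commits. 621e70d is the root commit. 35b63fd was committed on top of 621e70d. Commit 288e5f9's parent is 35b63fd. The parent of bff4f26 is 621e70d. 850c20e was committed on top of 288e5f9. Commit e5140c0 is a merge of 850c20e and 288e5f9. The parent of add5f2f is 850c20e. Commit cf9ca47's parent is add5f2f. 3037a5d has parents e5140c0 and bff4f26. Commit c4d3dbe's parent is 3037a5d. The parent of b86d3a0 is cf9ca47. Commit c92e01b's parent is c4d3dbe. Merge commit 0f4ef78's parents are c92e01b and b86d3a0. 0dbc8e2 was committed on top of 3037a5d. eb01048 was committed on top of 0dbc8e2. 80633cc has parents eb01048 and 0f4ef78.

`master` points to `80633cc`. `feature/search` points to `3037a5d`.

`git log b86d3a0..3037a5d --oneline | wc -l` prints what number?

Reachable from 3037a5d: {288e5f9, 3037a5d, 35b63fd, 621e70d, 850c20e, bff4f26, e5140c0}.
Reachable from b86d3a0: {288e5f9, 35b63fd, 621e70d, 850c20e, add5f2f, b86d3a0, cf9ca47}.
In 3037a5d's history but not b86d3a0's: {3037a5d, bff4f26, e5140c0} — 3 commits.

3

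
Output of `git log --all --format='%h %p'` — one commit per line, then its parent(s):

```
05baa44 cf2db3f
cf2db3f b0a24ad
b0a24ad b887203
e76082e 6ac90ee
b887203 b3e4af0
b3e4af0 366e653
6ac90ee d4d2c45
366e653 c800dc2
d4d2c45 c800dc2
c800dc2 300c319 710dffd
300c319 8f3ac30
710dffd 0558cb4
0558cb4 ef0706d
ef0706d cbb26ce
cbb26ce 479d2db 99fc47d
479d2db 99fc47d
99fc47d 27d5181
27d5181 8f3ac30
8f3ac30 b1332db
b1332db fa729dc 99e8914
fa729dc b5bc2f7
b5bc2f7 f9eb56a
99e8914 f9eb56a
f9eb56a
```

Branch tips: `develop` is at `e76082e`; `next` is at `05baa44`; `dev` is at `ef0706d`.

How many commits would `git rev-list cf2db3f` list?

Walking parent pointers from cf2db3f: reachable set = {0558cb4, 27d5181, 300c319, 366e653, 479d2db, 710dffd, 8f3ac30, 99e8914, 99fc47d, b0a24ad, b1332db, b3e4af0, b5bc2f7, b887203, c800dc2, cbb26ce, cf2db3f, ef0706d, f9eb56a, fa729dc}.
That is 20 commits.

20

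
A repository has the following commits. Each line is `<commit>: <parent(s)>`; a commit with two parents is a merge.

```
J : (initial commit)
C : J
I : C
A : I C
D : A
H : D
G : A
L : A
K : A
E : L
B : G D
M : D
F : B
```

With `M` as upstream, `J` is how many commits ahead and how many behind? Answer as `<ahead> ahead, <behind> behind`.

Reachable from J: {J}.
Reachable from M: {A, C, D, I, J, M}.
Only in J's history (ahead): {} — 0.
Only in M's history (behind): {A, C, D, I, M} — 5.

0 ahead, 5 behind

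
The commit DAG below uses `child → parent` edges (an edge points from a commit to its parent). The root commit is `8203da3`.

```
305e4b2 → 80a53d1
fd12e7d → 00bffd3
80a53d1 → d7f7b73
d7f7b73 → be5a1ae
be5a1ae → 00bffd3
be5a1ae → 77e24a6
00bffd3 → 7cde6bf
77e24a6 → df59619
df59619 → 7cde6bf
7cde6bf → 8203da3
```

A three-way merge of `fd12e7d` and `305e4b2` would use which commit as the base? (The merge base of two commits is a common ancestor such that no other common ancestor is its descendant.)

Ancestors of fd12e7d: {00bffd3, 7cde6bf, 8203da3, fd12e7d}.
Ancestors of 305e4b2: {00bffd3, 305e4b2, 77e24a6, 7cde6bf, 80a53d1, 8203da3, be5a1ae, d7f7b73, df59619}.
Common ancestors: {00bffd3, 7cde6bf, 8203da3}.
Among these, 00bffd3 is not an ancestor of any other common ancestor — it is the merge base.

00bffd3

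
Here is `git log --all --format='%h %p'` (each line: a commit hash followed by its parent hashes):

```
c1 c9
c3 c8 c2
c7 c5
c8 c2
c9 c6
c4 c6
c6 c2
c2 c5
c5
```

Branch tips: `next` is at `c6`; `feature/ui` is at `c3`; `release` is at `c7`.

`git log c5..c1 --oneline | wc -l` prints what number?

4

Reachable from c1: {c1, c2, c5, c6, c9}.
Reachable from c5: {c5}.
In c1's history but not c5's: {c1, c2, c6, c9} — 4 commits.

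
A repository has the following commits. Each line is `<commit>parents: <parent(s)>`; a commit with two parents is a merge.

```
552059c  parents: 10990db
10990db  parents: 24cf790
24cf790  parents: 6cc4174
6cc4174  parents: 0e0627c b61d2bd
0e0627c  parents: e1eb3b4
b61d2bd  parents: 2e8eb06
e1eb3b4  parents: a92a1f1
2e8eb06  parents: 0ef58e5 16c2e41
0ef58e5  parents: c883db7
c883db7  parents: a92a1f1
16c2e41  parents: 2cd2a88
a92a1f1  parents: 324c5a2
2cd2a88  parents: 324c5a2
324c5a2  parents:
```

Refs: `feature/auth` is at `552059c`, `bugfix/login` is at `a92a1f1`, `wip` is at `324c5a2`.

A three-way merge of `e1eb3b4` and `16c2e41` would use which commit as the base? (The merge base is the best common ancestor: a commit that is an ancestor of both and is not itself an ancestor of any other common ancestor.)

324c5a2

Ancestors of e1eb3b4: {324c5a2, a92a1f1, e1eb3b4}.
Ancestors of 16c2e41: {16c2e41, 2cd2a88, 324c5a2}.
Common ancestors: {324c5a2}.
The only common ancestor is 324c5a2, so it is the merge base.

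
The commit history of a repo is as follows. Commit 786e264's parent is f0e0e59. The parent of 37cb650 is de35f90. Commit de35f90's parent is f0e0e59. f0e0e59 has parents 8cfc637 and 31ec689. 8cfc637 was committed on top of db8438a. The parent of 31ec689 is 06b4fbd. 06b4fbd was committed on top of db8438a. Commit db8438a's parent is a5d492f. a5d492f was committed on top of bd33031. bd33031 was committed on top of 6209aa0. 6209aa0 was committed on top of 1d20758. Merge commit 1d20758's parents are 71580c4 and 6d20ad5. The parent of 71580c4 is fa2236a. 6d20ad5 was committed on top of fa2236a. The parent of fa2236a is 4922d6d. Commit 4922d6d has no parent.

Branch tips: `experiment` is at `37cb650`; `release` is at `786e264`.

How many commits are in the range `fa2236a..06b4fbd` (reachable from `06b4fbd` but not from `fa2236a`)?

Reachable from 06b4fbd: {06b4fbd, 1d20758, 4922d6d, 6209aa0, 6d20ad5, 71580c4, a5d492f, bd33031, db8438a, fa2236a}.
Reachable from fa2236a: {4922d6d, fa2236a}.
In 06b4fbd's history but not fa2236a's: {06b4fbd, 1d20758, 6209aa0, 6d20ad5, 71580c4, a5d492f, bd33031, db8438a} — 8 commits.

8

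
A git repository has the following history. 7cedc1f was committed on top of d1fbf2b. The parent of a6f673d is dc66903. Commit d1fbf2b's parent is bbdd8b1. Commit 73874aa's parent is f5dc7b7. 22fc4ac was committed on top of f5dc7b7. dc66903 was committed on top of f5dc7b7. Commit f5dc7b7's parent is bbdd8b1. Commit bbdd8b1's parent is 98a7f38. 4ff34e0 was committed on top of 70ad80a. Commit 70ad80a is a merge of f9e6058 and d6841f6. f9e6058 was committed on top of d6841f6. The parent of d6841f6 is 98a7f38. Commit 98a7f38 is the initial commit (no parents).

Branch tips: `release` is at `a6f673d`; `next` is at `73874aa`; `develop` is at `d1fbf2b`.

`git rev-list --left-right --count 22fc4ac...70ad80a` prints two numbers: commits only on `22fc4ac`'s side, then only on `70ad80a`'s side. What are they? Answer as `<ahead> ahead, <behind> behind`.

Reachable from 22fc4ac: {22fc4ac, 98a7f38, bbdd8b1, f5dc7b7}.
Reachable from 70ad80a: {70ad80a, 98a7f38, d6841f6, f9e6058}.
Only in 22fc4ac's history (ahead): {22fc4ac, bbdd8b1, f5dc7b7} — 3.
Only in 70ad80a's history (behind): {70ad80a, d6841f6, f9e6058} — 3.

3 ahead, 3 behind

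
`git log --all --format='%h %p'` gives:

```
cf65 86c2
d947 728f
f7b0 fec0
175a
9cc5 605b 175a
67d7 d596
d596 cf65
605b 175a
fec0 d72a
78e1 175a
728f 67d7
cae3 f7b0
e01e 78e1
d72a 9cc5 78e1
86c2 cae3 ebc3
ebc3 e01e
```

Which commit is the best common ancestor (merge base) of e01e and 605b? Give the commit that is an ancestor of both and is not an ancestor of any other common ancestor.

Ancestors of e01e: {175a, 78e1, e01e}.
Ancestors of 605b: {175a, 605b}.
Common ancestors: {175a}.
The only common ancestor is 175a, so it is the merge base.

175a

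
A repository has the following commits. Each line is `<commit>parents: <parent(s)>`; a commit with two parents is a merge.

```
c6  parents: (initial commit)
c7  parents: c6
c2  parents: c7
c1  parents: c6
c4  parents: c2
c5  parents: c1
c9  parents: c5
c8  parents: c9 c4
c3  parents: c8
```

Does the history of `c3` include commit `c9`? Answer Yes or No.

Ancestors of c3 (commits reachable by following parents): {c1, c2, c3, c4, c5, c6, c7, c8, c9}.
c9 is in that set, so it is an ancestor of c3.

Yes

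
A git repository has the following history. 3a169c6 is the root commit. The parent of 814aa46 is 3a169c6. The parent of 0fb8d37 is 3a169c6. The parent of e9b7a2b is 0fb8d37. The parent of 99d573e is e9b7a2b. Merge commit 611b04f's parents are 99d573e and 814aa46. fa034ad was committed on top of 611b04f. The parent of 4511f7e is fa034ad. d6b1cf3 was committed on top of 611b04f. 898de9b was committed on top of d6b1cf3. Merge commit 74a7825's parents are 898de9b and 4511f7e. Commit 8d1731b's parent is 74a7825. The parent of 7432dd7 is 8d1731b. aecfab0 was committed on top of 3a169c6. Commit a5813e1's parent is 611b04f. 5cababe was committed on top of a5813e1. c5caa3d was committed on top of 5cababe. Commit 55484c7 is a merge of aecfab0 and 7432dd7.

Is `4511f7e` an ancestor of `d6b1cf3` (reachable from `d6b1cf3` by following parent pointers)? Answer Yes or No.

Ancestors of d6b1cf3: {0fb8d37, 3a169c6, 611b04f, 814aa46, 99d573e, d6b1cf3, e9b7a2b}.
4511f7e is not in that set, so it is not an ancestor of d6b1cf3.

No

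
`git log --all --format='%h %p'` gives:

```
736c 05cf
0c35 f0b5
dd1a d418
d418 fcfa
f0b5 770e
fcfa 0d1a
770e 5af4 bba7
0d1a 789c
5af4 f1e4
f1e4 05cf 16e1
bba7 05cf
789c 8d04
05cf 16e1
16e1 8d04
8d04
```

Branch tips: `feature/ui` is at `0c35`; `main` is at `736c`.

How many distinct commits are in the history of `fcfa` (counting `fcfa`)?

4

Walking parent pointers from fcfa: reachable set = {0d1a, 789c, 8d04, fcfa}.
That is 4 commits.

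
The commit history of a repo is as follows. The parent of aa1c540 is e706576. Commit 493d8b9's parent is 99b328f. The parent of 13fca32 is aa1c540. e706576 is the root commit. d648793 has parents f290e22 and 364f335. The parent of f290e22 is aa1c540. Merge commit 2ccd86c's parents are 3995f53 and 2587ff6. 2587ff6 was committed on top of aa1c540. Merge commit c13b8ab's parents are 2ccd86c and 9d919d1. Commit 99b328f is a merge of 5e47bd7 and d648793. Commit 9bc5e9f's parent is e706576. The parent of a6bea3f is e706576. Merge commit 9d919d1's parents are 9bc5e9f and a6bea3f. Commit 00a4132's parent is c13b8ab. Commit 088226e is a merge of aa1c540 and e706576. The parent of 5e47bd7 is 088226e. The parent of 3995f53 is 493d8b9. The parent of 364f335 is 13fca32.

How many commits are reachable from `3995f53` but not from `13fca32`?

8

Reachable from 3995f53: {088226e, 13fca32, 364f335, 3995f53, 493d8b9, 5e47bd7, 99b328f, aa1c540, d648793, e706576, f290e22}.
Reachable from 13fca32: {13fca32, aa1c540, e706576}.
In 3995f53's history but not 13fca32's: {088226e, 364f335, 3995f53, 493d8b9, 5e47bd7, 99b328f, d648793, f290e22} — 8 commits.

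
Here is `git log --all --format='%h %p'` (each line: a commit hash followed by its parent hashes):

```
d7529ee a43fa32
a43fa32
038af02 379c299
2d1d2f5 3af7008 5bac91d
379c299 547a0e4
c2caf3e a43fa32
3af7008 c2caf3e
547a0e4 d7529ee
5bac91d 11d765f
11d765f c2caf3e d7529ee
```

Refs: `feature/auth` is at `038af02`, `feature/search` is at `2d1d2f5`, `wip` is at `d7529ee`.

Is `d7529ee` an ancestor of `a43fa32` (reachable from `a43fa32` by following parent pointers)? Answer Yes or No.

No

Ancestors of a43fa32: {a43fa32}.
d7529ee is not in that set, so it is not an ancestor of a43fa32.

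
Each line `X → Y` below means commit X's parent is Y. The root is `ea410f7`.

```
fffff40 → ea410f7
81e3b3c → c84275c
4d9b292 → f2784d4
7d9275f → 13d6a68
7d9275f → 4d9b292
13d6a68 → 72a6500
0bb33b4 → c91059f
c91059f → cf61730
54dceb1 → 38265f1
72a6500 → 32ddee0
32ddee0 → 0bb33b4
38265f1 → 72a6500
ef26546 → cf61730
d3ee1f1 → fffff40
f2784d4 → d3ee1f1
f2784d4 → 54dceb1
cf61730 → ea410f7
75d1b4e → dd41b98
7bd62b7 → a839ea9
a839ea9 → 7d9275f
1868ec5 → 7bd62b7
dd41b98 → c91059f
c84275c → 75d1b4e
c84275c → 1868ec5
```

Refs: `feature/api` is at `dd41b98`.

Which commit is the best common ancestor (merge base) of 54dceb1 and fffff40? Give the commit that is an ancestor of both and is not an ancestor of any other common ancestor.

ea410f7

Ancestors of 54dceb1: {0bb33b4, 32ddee0, 38265f1, 54dceb1, 72a6500, c91059f, cf61730, ea410f7}.
Ancestors of fffff40: {ea410f7, fffff40}.
Common ancestors: {ea410f7}.
The only common ancestor is ea410f7, so it is the merge base.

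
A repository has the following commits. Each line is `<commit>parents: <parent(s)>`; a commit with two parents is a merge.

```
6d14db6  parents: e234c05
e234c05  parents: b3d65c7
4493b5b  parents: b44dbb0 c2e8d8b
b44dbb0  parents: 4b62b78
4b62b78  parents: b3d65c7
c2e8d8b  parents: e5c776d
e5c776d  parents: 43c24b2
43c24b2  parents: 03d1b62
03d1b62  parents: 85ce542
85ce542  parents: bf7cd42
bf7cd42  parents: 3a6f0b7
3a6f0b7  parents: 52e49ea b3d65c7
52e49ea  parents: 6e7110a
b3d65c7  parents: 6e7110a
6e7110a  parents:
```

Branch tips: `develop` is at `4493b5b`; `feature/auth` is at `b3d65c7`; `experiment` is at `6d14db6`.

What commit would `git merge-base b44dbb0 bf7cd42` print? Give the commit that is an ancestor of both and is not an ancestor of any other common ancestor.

Ancestors of b44dbb0: {4b62b78, 6e7110a, b3d65c7, b44dbb0}.
Ancestors of bf7cd42: {3a6f0b7, 52e49ea, 6e7110a, b3d65c7, bf7cd42}.
Common ancestors: {6e7110a, b3d65c7}.
Among these, b3d65c7 is not an ancestor of any other common ancestor — it is the merge base.

b3d65c7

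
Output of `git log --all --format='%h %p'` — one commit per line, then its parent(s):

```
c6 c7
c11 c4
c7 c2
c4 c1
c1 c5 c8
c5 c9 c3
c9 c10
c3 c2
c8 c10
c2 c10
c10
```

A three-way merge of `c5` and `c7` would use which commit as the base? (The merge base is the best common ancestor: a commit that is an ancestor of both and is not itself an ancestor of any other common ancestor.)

Ancestors of c5: {c10, c2, c3, c5, c9}.
Ancestors of c7: {c10, c2, c7}.
Common ancestors: {c10, c2}.
Among these, c2 is not an ancestor of any other common ancestor — it is the merge base.

c2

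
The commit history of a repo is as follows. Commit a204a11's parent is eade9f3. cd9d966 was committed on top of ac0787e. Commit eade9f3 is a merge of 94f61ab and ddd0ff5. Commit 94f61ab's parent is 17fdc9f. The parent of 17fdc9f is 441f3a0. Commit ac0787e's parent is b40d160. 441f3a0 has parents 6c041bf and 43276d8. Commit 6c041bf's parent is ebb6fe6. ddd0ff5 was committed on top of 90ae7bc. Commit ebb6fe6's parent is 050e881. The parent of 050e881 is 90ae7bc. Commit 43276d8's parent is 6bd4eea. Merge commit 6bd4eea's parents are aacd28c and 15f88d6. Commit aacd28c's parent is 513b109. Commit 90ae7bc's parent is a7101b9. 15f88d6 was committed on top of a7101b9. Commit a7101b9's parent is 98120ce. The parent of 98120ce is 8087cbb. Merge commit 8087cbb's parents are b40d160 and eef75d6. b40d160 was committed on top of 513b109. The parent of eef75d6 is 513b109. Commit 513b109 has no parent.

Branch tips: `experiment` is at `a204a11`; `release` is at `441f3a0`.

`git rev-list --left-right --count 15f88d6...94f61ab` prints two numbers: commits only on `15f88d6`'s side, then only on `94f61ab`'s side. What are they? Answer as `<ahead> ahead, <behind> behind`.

0 ahead, 10 behind

Reachable from 15f88d6: {15f88d6, 513b109, 8087cbb, 98120ce, a7101b9, b40d160, eef75d6}.
Reachable from 94f61ab: {050e881, 15f88d6, 17fdc9f, 43276d8, 441f3a0, 513b109, 6bd4eea, 6c041bf, 8087cbb, 90ae7bc, 94f61ab, 98120ce, a7101b9, aacd28c, b40d160, ebb6fe6, eef75d6}.
Only in 15f88d6's history (ahead): {} — 0.
Only in 94f61ab's history (behind): {050e881, 17fdc9f, 43276d8, 441f3a0, 6bd4eea, 6c041bf, 90ae7bc, 94f61ab, aacd28c, ebb6fe6} — 10.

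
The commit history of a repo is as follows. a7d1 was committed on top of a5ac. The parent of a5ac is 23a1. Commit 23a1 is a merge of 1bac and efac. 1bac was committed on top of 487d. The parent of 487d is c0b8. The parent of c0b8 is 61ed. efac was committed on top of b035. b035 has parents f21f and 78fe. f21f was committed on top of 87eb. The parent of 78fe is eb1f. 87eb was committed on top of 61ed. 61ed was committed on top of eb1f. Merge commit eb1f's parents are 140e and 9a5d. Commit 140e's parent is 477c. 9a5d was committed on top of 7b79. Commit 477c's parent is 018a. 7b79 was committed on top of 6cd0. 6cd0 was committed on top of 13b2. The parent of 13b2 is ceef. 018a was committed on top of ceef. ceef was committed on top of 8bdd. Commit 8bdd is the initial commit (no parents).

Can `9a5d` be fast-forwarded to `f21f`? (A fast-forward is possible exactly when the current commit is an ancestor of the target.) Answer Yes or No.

A fast-forward from 9a5d to f21f is possible iff 9a5d is an ancestor of f21f.
Ancestors of f21f: {018a, 13b2, 140e, 477c, 61ed, 6cd0, 7b79, 87eb, 8bdd, 9a5d, ceef, eb1f, f21f}.
9a5d is among them, so fast-forward is possible.

Yes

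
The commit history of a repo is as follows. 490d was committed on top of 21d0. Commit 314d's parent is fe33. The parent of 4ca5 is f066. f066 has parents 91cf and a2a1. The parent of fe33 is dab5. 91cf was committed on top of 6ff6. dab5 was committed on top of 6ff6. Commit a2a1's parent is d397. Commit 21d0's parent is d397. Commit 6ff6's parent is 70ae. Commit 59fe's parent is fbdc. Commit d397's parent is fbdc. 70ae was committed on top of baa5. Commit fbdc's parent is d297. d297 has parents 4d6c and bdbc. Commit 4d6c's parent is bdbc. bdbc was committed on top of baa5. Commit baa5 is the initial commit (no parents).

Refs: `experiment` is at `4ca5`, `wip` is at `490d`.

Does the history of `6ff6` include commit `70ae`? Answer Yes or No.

Yes

Ancestors of 6ff6 (commits reachable by following parents): {6ff6, 70ae, baa5}.
70ae is in that set, so it is an ancestor of 6ff6.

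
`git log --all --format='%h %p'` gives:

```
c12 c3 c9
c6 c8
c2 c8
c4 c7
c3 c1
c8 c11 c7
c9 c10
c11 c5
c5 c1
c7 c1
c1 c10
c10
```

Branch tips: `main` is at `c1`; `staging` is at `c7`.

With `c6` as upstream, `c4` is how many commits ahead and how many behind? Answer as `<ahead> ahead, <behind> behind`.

1 ahead, 4 behind

Reachable from c4: {c1, c10, c4, c7}.
Reachable from c6: {c1, c10, c11, c5, c6, c7, c8}.
Only in c4's history (ahead): {c4} — 1.
Only in c6's history (behind): {c11, c5, c6, c8} — 4.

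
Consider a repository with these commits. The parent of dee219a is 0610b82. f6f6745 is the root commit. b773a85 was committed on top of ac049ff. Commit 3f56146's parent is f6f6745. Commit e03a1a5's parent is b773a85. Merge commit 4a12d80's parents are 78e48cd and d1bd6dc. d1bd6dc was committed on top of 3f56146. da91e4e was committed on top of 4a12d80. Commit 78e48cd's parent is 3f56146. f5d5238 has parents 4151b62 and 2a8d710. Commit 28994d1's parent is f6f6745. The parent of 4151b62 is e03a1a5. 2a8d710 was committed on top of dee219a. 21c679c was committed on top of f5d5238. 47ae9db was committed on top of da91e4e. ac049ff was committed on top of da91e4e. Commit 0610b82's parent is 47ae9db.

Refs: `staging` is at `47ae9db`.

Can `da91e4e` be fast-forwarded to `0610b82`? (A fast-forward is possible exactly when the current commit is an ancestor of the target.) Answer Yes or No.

A fast-forward from da91e4e to 0610b82 is possible iff da91e4e is an ancestor of 0610b82.
Ancestors of 0610b82: {0610b82, 3f56146, 47ae9db, 4a12d80, 78e48cd, d1bd6dc, da91e4e, f6f6745}.
da91e4e is among them, so fast-forward is possible.

Yes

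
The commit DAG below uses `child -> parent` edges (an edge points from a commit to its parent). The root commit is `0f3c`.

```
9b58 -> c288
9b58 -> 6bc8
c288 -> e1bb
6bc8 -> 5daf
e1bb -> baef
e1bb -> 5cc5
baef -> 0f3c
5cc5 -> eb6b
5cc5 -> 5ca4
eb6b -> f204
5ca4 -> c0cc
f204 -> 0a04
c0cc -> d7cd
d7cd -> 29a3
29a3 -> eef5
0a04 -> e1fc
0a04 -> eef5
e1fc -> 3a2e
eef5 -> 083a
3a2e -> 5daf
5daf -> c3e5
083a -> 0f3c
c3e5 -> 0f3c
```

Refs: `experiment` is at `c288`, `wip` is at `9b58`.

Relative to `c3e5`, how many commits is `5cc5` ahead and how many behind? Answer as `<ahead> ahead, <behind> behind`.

Reachable from 5cc5: {083a, 0a04, 0f3c, 29a3, 3a2e, 5ca4, 5cc5, 5daf, c0cc, c3e5, d7cd, e1fc, eb6b, eef5, f204}.
Reachable from c3e5: {0f3c, c3e5}.
Only in 5cc5's history (ahead): {083a, 0a04, 29a3, 3a2e, 5ca4, 5cc5, 5daf, c0cc, d7cd, e1fc, eb6b, eef5, f204} — 13.
Only in c3e5's history (behind): {} — 0.

13 ahead, 0 behind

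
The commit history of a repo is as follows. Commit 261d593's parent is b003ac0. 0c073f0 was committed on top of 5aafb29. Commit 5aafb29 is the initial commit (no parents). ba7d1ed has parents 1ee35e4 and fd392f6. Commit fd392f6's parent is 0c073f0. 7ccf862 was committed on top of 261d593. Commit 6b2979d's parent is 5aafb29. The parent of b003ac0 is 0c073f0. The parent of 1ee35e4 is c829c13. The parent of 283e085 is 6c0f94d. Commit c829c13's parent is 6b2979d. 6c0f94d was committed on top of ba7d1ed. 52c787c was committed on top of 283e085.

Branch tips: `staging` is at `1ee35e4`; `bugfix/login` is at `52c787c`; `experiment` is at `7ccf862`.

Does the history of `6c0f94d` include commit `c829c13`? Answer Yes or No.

Ancestors of 6c0f94d (commits reachable by following parents): {0c073f0, 1ee35e4, 5aafb29, 6b2979d, 6c0f94d, ba7d1ed, c829c13, fd392f6}.
c829c13 is in that set, so it is an ancestor of 6c0f94d.

Yes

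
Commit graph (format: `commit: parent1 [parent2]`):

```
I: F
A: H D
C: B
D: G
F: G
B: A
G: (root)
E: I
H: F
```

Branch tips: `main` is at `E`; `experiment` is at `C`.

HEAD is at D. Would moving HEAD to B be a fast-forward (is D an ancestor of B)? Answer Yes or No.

Yes

A fast-forward from D to B is possible iff D is an ancestor of B.
Ancestors of B: {A, B, D, F, G, H}.
D is among them, so fast-forward is possible.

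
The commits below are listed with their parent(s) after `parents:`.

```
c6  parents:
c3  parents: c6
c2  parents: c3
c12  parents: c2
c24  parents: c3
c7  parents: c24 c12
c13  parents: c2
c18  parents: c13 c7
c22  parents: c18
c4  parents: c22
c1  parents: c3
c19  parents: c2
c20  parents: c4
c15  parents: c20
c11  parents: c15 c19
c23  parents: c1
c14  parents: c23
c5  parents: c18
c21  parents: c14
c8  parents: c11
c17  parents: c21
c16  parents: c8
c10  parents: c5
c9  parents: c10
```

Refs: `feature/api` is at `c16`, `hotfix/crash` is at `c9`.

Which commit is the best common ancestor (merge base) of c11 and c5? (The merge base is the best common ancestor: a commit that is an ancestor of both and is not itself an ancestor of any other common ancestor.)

Ancestors of c11: {c11, c12, c13, c15, c18, c19, c2, c20, c22, c24, c3, c4, c6, c7}.
Ancestors of c5: {c12, c13, c18, c2, c24, c3, c5, c6, c7}.
Common ancestors: {c12, c13, c18, c2, c24, c3, c6, c7}.
Among these, c18 is not an ancestor of any other common ancestor — it is the merge base.

c18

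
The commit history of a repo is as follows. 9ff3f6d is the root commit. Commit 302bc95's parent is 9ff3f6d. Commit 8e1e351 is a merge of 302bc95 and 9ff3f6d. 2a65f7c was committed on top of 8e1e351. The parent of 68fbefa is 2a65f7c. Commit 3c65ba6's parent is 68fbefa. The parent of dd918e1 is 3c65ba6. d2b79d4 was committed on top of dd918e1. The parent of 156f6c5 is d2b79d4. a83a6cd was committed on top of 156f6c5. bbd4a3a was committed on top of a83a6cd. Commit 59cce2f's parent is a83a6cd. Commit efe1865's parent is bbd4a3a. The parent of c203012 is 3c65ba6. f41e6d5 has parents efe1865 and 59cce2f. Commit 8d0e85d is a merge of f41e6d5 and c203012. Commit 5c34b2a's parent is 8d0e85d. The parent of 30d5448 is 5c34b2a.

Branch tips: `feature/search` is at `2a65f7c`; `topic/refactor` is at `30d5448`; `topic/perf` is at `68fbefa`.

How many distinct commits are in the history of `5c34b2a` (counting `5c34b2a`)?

17

Walking parent pointers from 5c34b2a: reachable set = {156f6c5, 2a65f7c, 302bc95, 3c65ba6, 59cce2f, 5c34b2a, 68fbefa, 8d0e85d, 8e1e351, 9ff3f6d, a83a6cd, bbd4a3a, c203012, d2b79d4, dd918e1, efe1865, f41e6d5}.
That is 17 commits.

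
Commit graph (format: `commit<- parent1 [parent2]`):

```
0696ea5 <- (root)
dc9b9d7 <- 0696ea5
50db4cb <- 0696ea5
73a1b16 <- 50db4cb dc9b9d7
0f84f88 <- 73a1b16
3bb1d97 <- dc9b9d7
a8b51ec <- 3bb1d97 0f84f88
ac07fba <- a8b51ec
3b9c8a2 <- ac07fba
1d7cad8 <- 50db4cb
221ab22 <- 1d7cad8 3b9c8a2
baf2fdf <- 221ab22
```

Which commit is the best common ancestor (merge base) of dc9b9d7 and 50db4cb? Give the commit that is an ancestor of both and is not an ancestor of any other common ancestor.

0696ea5

Ancestors of dc9b9d7: {0696ea5, dc9b9d7}.
Ancestors of 50db4cb: {0696ea5, 50db4cb}.
Common ancestors: {0696ea5}.
The only common ancestor is 0696ea5, so it is the merge base.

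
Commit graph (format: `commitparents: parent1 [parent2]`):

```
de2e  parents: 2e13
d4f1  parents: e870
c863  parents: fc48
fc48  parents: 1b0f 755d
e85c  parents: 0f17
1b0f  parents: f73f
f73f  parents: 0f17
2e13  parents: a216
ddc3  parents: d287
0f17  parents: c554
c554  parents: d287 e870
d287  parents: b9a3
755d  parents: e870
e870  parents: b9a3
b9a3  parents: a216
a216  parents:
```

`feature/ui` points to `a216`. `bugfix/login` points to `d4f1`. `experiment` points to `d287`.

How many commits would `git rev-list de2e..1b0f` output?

7

Reachable from 1b0f: {0f17, 1b0f, a216, b9a3, c554, d287, e870, f73f}.
Reachable from de2e: {2e13, a216, de2e}.
In 1b0f's history but not de2e's: {0f17, 1b0f, b9a3, c554, d287, e870, f73f} — 7 commits.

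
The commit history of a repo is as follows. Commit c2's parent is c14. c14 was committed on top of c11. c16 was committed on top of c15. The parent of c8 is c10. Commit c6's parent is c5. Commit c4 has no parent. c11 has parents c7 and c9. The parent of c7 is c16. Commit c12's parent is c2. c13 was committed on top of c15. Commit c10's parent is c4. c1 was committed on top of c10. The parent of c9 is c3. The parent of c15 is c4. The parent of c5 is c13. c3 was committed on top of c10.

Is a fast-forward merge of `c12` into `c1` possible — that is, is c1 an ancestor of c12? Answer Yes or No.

No

A fast-forward from c1 to c12 is possible iff c1 is an ancestor of c12.
Ancestors of c12: {c10, c11, c12, c14, c15, c16, c2, c3, c4, c7, c9}.
c1 is not among them, so fast-forward is not possible.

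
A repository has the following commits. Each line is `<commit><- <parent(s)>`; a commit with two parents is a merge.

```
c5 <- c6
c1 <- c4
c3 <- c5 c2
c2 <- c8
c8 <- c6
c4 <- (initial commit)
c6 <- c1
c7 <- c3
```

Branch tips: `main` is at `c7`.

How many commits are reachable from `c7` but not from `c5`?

4

Reachable from c7: {c1, c2, c3, c4, c5, c6, c7, c8}.
Reachable from c5: {c1, c4, c5, c6}.
In c7's history but not c5's: {c2, c3, c7, c8} — 4 commits.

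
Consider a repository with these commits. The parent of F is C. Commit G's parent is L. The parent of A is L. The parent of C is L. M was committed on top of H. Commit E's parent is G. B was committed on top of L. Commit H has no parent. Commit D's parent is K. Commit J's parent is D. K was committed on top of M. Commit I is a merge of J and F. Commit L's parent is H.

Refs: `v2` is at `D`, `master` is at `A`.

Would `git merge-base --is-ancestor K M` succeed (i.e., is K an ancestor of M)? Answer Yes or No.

No

Ancestors of M: {H, M}.
K is not in that set, so it is not an ancestor of M.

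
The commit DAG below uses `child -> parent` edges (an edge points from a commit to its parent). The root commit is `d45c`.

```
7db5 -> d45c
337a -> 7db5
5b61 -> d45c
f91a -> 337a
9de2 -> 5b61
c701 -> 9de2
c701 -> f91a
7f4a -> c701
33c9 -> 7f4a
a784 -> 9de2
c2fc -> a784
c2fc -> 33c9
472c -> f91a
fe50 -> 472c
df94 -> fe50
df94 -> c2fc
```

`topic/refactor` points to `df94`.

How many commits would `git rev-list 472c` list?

5

Walking parent pointers from 472c: reachable set = {337a, 472c, 7db5, d45c, f91a}.
That is 5 commits.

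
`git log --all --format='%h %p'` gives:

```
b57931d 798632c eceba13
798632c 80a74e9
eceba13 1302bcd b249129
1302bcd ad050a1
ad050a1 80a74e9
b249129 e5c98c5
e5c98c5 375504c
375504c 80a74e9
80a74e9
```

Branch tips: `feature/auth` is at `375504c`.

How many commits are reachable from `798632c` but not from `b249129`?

Reachable from 798632c: {798632c, 80a74e9}.
Reachable from b249129: {375504c, 80a74e9, b249129, e5c98c5}.
In 798632c's history but not b249129's: {798632c} — 1 commit.

1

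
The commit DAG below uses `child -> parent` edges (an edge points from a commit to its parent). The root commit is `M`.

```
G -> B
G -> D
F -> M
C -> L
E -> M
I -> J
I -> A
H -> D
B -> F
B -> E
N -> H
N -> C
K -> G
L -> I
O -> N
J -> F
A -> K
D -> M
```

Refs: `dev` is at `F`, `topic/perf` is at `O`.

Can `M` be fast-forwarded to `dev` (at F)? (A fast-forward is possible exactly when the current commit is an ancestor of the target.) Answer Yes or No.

Yes

A fast-forward from M to F is possible iff M is an ancestor of F.
Ancestors of F: {F, M}.
M is among them, so fast-forward is possible.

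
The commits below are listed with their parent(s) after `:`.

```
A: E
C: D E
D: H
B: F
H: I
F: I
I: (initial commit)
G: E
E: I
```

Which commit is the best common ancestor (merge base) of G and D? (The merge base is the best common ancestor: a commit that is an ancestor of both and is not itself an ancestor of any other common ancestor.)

I

Ancestors of G: {E, G, I}.
Ancestors of D: {D, H, I}.
Common ancestors: {I}.
The only common ancestor is I, so it is the merge base.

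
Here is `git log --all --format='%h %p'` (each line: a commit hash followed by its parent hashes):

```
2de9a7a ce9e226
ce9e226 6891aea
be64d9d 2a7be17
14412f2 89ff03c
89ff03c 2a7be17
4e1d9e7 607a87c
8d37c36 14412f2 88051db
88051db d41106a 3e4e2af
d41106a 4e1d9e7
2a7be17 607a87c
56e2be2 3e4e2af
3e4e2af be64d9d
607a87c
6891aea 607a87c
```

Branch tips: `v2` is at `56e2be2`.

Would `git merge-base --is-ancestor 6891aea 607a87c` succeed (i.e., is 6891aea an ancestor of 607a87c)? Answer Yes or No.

Ancestors of 607a87c: {607a87c}.
6891aea is not in that set, so it is not an ancestor of 607a87c.

No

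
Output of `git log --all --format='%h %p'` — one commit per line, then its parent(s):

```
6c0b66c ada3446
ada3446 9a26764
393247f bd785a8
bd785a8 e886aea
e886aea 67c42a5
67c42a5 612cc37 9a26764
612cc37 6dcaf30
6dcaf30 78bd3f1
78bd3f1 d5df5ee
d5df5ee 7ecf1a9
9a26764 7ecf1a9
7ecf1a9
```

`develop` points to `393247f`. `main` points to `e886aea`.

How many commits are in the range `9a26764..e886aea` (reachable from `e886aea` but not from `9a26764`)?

6

Reachable from e886aea: {612cc37, 67c42a5, 6dcaf30, 78bd3f1, 7ecf1a9, 9a26764, d5df5ee, e886aea}.
Reachable from 9a26764: {7ecf1a9, 9a26764}.
In e886aea's history but not 9a26764's: {612cc37, 67c42a5, 6dcaf30, 78bd3f1, d5df5ee, e886aea} — 6 commits.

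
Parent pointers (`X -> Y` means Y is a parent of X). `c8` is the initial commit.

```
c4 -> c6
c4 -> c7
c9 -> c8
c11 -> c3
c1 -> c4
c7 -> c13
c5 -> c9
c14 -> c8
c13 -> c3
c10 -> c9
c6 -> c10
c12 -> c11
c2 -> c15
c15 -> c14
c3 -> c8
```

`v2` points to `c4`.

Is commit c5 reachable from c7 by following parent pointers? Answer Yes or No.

No

Ancestors of c7: {c13, c3, c7, c8}.
c5 is not in that set, so it is not an ancestor of c7.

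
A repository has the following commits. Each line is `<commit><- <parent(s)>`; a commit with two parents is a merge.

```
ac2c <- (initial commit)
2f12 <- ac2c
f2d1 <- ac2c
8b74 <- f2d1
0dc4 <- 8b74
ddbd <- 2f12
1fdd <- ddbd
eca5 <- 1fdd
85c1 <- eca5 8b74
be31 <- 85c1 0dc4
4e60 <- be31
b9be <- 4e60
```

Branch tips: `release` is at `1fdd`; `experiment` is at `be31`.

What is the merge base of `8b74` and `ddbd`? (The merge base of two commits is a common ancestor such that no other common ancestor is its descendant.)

Ancestors of 8b74: {8b74, ac2c, f2d1}.
Ancestors of ddbd: {2f12, ac2c, ddbd}.
Common ancestors: {ac2c}.
The only common ancestor is ac2c, so it is the merge base.

ac2c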